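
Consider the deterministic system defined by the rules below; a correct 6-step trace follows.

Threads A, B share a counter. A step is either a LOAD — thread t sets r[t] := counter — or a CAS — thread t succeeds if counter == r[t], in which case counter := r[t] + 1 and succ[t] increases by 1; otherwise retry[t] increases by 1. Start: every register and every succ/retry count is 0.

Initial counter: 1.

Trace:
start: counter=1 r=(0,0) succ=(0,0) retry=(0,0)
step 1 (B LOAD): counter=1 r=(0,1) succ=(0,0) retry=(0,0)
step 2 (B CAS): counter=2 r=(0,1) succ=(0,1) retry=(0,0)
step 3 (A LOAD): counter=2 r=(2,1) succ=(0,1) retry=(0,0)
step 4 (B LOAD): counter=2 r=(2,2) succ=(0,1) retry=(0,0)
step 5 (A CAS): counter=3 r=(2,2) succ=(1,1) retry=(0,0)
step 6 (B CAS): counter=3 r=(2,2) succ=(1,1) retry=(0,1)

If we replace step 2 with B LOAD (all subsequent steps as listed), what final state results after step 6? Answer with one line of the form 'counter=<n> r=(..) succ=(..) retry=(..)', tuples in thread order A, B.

(re-executing from step 2 with the substitution; state before step 2: counter=1 r=(0,1) succ=(0,0) retry=(0,0))
step 2 (B LOAD): counter=1 r=(0,1) succ=(0,0) retry=(0,0)
step 3 (A LOAD): counter=1 r=(1,1) succ=(0,0) retry=(0,0)
step 4 (B LOAD): counter=1 r=(1,1) succ=(0,0) retry=(0,0)
step 5 (A CAS): counter=2 r=(1,1) succ=(1,0) retry=(0,0)
step 6 (B CAS): counter=2 r=(1,1) succ=(1,0) retry=(0,1)

counter=2 r=(1,1) succ=(1,0) retry=(0,1)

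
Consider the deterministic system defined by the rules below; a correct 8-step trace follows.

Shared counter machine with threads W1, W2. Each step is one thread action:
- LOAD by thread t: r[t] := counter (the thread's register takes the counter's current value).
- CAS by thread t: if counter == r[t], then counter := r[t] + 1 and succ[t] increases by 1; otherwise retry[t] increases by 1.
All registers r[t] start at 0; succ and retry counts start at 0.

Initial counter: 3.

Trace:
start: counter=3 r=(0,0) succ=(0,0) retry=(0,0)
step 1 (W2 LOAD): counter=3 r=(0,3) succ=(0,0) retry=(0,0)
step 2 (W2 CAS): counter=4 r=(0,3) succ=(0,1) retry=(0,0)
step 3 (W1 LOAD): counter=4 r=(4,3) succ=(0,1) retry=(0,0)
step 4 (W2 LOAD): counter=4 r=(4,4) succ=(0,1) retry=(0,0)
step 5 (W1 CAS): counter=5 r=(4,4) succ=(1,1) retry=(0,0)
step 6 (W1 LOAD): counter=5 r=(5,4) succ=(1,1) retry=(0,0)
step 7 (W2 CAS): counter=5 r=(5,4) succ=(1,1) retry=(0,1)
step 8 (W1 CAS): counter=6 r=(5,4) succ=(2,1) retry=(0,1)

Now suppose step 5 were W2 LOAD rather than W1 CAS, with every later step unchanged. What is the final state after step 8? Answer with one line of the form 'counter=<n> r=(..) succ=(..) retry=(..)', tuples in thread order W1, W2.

counter=5 r=(4,4) succ=(0,2) retry=(1,0)

(re-executing from step 5 with the substitution; state before step 5: counter=4 r=(4,4) succ=(0,1) retry=(0,0))
step 5 (W2 LOAD): counter=4 r=(4,4) succ=(0,1) retry=(0,0)
step 6 (W1 LOAD): counter=4 r=(4,4) succ=(0,1) retry=(0,0)
step 7 (W2 CAS): counter=5 r=(4,4) succ=(0,2) retry=(0,0)
step 8 (W1 CAS): counter=5 r=(4,4) succ=(0,2) retry=(1,0)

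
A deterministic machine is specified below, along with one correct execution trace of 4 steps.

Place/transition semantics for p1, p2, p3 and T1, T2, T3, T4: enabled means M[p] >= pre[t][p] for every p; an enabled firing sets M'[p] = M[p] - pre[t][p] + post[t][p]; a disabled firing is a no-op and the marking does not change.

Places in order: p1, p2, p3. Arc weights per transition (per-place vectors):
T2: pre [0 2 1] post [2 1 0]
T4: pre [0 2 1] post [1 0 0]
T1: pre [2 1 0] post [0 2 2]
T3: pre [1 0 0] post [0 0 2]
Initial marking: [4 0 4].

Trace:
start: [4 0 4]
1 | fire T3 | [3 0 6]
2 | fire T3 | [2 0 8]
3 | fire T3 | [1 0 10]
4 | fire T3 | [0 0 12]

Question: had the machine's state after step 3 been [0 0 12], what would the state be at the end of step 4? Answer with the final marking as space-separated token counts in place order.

0 0 12

state after step 3 := [0 0 12]
4 | fire T3 | [0 0 12]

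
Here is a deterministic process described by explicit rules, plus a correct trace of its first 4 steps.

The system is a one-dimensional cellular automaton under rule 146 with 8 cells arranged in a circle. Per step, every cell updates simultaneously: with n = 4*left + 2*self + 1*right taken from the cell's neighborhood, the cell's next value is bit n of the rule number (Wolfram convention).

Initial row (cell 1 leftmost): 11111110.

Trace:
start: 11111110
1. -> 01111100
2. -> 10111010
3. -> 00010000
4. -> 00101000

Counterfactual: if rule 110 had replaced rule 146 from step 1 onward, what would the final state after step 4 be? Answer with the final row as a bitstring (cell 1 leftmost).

10011000

(re-executing steps 1..4 under rule 110; state before step 1: 11111110)
1. -> 10000011
2. -> 10000110
3. -> 10001111
4. -> 10011000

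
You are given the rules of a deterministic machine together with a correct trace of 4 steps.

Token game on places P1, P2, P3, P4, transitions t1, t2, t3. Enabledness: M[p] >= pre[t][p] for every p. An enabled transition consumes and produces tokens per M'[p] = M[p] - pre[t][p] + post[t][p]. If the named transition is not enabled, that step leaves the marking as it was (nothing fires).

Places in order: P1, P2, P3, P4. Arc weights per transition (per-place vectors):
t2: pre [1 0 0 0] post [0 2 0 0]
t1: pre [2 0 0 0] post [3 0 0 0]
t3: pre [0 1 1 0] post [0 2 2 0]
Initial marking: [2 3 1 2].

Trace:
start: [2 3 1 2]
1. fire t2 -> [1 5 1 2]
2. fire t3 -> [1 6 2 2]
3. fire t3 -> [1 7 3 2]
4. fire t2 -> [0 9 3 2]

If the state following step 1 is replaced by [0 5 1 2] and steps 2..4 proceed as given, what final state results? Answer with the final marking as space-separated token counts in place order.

state after step 1 := [0 5 1 2]
2. fire t3 -> [0 6 2 2]
3. fire t3 -> [0 7 3 2]
4. fire t2 -> [0 7 3 2]

0 7 3 2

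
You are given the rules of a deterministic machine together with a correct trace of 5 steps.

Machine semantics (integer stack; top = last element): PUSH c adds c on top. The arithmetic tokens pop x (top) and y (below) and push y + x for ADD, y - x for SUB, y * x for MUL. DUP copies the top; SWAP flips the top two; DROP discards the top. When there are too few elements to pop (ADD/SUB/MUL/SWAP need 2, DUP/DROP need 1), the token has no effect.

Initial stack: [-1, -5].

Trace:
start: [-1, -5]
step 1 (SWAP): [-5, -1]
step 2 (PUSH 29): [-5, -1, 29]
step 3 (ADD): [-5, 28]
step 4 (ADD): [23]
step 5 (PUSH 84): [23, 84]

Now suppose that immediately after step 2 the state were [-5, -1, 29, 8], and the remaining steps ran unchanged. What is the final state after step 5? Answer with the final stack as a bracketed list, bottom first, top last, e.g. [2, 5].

[-5, 36, 84]

state after step 2 := [-5, -1, 29, 8]
step 3 (ADD): [-5, -1, 37]
step 4 (ADD): [-5, 36]
step 5 (PUSH 84): [-5, 36, 84]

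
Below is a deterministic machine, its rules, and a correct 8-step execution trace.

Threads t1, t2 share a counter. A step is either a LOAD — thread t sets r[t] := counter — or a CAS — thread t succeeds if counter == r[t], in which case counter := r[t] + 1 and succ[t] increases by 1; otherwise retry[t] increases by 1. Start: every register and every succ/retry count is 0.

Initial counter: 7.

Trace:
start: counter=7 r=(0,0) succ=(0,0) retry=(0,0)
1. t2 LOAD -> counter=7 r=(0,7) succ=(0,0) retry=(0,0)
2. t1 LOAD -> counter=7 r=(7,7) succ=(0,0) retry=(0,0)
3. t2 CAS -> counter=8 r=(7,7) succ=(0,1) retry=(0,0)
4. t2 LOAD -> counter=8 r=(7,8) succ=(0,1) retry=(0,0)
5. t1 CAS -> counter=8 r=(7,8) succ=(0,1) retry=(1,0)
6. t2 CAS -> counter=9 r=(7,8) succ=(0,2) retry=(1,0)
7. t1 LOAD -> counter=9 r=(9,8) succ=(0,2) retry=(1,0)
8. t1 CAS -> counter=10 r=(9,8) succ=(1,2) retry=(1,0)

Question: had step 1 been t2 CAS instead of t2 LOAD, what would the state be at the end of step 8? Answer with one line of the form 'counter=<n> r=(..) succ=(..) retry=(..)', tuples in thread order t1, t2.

counter=9 r=(8,7) succ=(2,0) retry=(0,3)

(re-executing from step 1 with the substitution; state before step 1: counter=7 r=(0,0) succ=(0,0) retry=(0,0))
1. t2 CAS -> counter=7 r=(0,0) succ=(0,0) retry=(0,1)
2. t1 LOAD -> counter=7 r=(7,0) succ=(0,0) retry=(0,1)
3. t2 CAS -> counter=7 r=(7,0) succ=(0,0) retry=(0,2)
4. t2 LOAD -> counter=7 r=(7,7) succ=(0,0) retry=(0,2)
5. t1 CAS -> counter=8 r=(7,7) succ=(1,0) retry=(0,2)
6. t2 CAS -> counter=8 r=(7,7) succ=(1,0) retry=(0,3)
7. t1 LOAD -> counter=8 r=(8,7) succ=(1,0) retry=(0,3)
8. t1 CAS -> counter=9 r=(8,7) succ=(2,0) retry=(0,3)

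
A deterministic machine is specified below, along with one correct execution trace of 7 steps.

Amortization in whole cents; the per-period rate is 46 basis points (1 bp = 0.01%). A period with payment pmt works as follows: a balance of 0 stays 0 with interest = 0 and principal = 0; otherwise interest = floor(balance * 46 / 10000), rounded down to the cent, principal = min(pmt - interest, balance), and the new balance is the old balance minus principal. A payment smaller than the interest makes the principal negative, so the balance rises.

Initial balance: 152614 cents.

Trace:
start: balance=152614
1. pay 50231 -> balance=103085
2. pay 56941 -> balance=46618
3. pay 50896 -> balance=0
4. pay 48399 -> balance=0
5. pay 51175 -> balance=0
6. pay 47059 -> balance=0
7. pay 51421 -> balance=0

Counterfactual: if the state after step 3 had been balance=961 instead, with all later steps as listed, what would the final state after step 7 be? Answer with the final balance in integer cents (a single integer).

state after step 3 := balance=961
4. pay 48399 -> balance=0
5. pay 51175 -> balance=0
6. pay 47059 -> balance=0
7. pay 51421 -> balance=0

0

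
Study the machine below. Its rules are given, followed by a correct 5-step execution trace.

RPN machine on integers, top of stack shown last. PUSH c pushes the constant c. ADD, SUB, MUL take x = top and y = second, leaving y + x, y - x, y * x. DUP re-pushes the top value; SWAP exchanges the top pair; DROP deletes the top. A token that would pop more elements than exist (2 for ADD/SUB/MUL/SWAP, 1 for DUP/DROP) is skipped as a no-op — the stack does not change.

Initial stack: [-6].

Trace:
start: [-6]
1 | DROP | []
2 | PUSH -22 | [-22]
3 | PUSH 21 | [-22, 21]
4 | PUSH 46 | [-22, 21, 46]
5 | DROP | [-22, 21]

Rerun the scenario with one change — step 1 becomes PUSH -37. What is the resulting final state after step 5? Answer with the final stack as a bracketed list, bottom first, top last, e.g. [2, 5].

[-6, -37, -22, 21]

(re-executing from step 1 with the substitution; state before step 1: [-6])
1 | PUSH -37 | [-6, -37]
2 | PUSH -22 | [-6, -37, -22]
3 | PUSH 21 | [-6, -37, -22, 21]
4 | PUSH 46 | [-6, -37, -22, 21, 46]
5 | DROP | [-6, -37, -22, 21]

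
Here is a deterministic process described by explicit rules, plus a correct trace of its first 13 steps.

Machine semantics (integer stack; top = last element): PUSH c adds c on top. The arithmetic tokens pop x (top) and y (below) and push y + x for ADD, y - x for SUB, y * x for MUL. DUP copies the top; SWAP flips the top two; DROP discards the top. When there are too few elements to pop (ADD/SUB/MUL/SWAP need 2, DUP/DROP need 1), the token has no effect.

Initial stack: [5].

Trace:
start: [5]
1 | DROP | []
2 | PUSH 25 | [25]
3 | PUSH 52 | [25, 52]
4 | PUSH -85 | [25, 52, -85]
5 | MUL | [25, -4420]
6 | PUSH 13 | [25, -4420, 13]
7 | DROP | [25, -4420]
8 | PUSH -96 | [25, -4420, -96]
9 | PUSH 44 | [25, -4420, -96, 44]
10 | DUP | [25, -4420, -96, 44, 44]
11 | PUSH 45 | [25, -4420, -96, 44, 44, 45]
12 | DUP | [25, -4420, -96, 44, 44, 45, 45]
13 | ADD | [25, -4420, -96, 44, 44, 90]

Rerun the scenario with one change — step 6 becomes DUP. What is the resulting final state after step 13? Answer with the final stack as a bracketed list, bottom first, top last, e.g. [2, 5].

(re-executing from step 6 with the substitution; state before step 6: [25, -4420])
6 | DUP | [25, -4420, -4420]
7 | DROP | [25, -4420]
8 | PUSH -96 | [25, -4420, -96]
9 | PUSH 44 | [25, -4420, -96, 44]
10 | DUP | [25, -4420, -96, 44, 44]
11 | PUSH 45 | [25, -4420, -96, 44, 44, 45]
12 | DUP | [25, -4420, -96, 44, 44, 45, 45]
13 | ADD | [25, -4420, -96, 44, 44, 90]

[25, -4420, -96, 44, 44, 90]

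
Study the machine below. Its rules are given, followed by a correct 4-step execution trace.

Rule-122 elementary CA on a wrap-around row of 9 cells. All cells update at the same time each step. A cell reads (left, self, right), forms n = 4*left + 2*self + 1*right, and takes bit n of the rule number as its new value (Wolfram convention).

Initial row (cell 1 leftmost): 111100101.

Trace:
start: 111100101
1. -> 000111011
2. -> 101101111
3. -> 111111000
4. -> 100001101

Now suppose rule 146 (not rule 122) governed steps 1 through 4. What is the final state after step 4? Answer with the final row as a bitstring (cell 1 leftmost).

010110100

(re-executing steps 1..4 under rule 146; state before step 1: 111100101)
1. -> 111011000
2. -> 010000101
3. -> 001001000
4. -> 010110100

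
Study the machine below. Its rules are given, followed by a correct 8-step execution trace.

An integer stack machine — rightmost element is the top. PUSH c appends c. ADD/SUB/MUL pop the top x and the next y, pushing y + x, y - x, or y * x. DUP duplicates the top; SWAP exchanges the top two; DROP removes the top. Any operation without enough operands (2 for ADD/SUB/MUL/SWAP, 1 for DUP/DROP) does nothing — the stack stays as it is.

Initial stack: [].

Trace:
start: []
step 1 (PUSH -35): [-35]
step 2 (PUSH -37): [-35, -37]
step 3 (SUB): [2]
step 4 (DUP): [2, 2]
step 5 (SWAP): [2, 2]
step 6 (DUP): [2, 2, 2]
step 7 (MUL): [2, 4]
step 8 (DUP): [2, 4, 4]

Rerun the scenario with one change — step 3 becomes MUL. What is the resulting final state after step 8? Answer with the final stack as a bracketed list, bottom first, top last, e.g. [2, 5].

[1295, 1677025, 1677025]

(re-executing from step 3 with the substitution; state before step 3: [-35, -37])
step 3 (MUL): [1295]
step 4 (DUP): [1295, 1295]
step 5 (SWAP): [1295, 1295]
step 6 (DUP): [1295, 1295, 1295]
step 7 (MUL): [1295, 1677025]
step 8 (DUP): [1295, 1677025, 1677025]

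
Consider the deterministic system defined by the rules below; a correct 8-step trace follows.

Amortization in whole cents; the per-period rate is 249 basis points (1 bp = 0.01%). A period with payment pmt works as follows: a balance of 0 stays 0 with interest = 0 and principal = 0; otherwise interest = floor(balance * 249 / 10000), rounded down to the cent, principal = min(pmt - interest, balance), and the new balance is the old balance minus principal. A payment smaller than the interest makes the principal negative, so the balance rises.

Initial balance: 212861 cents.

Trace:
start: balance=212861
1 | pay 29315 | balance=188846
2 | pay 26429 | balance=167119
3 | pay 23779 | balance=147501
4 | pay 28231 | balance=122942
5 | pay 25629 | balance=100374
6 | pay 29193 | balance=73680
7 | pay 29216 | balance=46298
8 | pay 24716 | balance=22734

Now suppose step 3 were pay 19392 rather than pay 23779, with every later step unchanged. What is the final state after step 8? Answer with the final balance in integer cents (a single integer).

(re-executing from step 3 with the substitution; state before step 3: balance=167119)
3 | pay 19392 | balance=151888
4 | pay 28231 | balance=127439
5 | pay 25629 | balance=104983
6 | pay 29193 | balance=78404
7 | pay 29216 | balance=51140
8 | pay 24716 | balance=27697

27697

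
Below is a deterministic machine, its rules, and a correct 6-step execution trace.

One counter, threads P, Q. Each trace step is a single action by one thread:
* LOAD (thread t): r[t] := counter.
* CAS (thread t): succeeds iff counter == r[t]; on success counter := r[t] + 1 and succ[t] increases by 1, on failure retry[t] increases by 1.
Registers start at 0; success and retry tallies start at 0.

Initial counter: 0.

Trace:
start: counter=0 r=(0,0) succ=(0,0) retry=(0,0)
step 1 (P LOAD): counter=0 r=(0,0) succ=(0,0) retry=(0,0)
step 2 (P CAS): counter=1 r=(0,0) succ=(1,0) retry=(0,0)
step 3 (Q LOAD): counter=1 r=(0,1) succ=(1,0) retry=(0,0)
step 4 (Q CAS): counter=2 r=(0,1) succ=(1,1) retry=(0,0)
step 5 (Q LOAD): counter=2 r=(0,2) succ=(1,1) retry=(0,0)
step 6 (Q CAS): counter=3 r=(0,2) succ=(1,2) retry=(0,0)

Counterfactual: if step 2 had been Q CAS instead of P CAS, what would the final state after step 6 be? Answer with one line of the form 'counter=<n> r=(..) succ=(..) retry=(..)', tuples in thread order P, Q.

(re-executing from step 2 with the substitution; state before step 2: counter=0 r=(0,0) succ=(0,0) retry=(0,0))
step 2 (Q CAS): counter=1 r=(0,0) succ=(0,1) retry=(0,0)
step 3 (Q LOAD): counter=1 r=(0,1) succ=(0,1) retry=(0,0)
step 4 (Q CAS): counter=2 r=(0,1) succ=(0,2) retry=(0,0)
step 5 (Q LOAD): counter=2 r=(0,2) succ=(0,2) retry=(0,0)
step 6 (Q CAS): counter=3 r=(0,2) succ=(0,3) retry=(0,0)

counter=3 r=(0,2) succ=(0,3) retry=(0,0)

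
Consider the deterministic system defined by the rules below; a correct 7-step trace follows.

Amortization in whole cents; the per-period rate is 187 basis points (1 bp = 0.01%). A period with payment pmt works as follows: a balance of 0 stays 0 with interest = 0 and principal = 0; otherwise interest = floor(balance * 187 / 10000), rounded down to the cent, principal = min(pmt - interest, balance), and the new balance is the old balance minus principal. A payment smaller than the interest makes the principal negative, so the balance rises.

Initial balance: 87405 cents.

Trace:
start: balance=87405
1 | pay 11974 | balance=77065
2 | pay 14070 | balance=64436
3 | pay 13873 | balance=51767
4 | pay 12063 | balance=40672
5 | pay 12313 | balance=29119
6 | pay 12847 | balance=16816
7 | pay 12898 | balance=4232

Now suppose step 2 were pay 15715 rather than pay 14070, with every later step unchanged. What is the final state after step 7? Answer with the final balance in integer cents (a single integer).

2428

(re-executing from step 2 with the substitution; state before step 2: balance=77065)
2 | pay 15715 | balance=62791
3 | pay 13873 | balance=50092
4 | pay 12063 | balance=38965
5 | pay 12313 | balance=27380
6 | pay 12847 | balance=15045
7 | pay 12898 | balance=2428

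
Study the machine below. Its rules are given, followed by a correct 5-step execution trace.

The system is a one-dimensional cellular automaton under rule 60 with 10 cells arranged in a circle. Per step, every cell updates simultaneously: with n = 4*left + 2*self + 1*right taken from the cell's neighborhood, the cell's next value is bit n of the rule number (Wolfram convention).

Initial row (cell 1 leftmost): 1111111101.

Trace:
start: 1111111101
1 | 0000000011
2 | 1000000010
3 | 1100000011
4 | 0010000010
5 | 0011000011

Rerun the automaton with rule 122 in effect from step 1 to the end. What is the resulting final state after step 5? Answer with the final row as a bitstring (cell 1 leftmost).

(re-executing steps 1..5 under rule 122; state before step 1: 1111111101)
1 | 0000000111
2 | 1000001101
3 | 1100011111
4 | 0110110000
5 | 1111111000

1111111000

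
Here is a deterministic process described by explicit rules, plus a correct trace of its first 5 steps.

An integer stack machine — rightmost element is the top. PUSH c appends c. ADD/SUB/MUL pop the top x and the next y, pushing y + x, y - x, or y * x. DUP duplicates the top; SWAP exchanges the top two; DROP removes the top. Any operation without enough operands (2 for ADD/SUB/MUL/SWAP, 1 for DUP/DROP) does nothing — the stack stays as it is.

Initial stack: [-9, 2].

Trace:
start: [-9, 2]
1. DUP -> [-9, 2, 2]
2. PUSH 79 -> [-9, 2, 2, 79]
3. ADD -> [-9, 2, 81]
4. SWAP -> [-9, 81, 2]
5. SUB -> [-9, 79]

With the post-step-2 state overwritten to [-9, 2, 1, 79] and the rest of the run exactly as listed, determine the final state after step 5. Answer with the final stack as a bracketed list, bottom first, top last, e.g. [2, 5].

[-9, 78]

state after step 2 := [-9, 2, 1, 79]
3. ADD -> [-9, 2, 80]
4. SWAP -> [-9, 80, 2]
5. SUB -> [-9, 78]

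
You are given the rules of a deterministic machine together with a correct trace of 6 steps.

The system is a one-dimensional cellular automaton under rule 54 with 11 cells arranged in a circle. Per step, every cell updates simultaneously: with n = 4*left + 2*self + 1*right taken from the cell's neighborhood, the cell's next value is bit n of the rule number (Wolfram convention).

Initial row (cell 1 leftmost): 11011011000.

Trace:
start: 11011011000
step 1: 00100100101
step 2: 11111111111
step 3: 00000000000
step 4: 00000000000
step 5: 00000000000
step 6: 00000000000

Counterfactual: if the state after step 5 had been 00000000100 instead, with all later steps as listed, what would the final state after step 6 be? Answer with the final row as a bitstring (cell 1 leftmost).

00000001110

state after step 5 := 00000000100
step 6: 00000001110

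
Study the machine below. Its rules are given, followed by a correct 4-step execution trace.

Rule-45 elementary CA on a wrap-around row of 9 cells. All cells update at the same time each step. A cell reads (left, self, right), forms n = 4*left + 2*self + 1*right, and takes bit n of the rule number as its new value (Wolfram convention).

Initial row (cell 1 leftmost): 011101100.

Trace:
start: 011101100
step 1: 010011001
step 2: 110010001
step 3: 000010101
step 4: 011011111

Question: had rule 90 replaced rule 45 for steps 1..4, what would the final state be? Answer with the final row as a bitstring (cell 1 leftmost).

(re-executing steps 1..4 under rule 90; state before step 1: 011101100)
step 1: 110101110
step 2: 110001010
step 3: 111010000
step 4: 101001001

101001001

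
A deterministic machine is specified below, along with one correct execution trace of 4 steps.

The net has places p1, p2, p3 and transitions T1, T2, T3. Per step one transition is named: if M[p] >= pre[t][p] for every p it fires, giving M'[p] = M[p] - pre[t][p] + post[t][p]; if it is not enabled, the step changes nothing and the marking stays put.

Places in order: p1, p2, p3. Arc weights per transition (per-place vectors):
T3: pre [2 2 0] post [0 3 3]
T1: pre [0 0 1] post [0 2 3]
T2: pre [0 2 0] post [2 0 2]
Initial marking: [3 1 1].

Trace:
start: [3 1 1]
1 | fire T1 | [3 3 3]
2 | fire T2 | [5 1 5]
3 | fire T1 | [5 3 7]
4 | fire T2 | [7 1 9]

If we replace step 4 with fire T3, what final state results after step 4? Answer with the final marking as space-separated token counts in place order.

(re-executing from step 4 with the substitution; state before step 4: [5 3 7])
4 | fire T3 | [3 4 10]

3 4 10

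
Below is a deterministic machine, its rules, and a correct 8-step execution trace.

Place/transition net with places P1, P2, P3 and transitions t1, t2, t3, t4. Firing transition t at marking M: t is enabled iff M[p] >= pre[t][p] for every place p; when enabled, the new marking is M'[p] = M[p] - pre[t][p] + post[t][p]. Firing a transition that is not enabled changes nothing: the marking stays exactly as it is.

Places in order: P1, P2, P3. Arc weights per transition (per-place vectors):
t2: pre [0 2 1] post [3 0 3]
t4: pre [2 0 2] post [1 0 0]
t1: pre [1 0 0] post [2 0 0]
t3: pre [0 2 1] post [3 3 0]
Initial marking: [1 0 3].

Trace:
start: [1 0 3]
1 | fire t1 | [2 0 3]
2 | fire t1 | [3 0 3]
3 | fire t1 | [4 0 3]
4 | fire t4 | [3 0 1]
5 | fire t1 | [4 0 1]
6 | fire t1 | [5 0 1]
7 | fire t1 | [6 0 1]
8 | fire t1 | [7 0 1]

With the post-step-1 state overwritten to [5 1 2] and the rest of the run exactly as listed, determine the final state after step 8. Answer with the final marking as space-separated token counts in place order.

10 1 0

state after step 1 := [5 1 2]
2 | fire t1 | [6 1 2]
3 | fire t1 | [7 1 2]
4 | fire t4 | [6 1 0]
5 | fire t1 | [7 1 0]
6 | fire t1 | [8 1 0]
7 | fire t1 | [9 1 0]
8 | fire t1 | [10 1 0]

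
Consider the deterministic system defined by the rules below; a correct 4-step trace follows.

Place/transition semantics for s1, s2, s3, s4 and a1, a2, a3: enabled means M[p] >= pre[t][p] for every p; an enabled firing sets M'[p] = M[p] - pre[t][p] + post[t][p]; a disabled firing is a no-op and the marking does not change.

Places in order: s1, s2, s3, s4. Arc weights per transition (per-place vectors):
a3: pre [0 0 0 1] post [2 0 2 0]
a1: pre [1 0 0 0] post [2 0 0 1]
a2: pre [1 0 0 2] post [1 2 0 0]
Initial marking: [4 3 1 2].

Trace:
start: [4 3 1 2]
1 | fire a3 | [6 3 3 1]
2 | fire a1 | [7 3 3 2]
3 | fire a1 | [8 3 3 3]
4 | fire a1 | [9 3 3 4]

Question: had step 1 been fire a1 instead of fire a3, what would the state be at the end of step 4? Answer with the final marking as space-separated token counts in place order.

(re-executing from step 1 with the substitution; state before step 1: [4 3 1 2])
1 | fire a1 | [5 3 1 3]
2 | fire a1 | [6 3 1 4]
3 | fire a1 | [7 3 1 5]
4 | fire a1 | [8 3 1 6]

8 3 1 6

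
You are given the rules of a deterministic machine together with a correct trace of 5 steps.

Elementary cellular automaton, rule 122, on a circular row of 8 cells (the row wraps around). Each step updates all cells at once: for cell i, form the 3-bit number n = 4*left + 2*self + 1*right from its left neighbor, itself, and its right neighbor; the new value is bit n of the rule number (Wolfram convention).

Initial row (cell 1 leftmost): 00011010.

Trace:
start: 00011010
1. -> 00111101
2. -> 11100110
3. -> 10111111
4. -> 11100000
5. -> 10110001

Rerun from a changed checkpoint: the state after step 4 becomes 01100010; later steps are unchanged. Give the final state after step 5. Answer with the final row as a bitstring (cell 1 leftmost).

11110101

state after step 4 := 01100010
5. -> 11110101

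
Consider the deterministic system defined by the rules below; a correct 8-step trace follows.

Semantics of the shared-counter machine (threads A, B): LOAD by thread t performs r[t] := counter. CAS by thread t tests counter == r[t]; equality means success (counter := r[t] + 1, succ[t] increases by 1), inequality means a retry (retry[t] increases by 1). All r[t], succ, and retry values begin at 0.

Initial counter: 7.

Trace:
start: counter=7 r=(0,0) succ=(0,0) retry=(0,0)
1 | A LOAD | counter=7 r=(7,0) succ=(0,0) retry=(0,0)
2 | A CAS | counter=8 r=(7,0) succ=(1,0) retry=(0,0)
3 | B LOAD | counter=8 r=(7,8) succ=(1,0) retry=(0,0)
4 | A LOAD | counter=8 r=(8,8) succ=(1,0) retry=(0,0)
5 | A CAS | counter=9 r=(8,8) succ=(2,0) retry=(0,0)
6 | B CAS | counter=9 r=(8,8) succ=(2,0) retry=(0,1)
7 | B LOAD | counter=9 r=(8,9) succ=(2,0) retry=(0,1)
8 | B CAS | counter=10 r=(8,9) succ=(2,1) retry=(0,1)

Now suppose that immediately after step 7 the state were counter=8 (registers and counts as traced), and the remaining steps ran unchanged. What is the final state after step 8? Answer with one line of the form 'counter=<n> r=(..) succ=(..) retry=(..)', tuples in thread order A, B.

counter=8 r=(8,9) succ=(2,0) retry=(0,2)

state after step 7 := counter=8 r=(8,9) succ=(2,0) retry=(0,1)
8 | B CAS | counter=8 r=(8,9) succ=(2,0) retry=(0,2)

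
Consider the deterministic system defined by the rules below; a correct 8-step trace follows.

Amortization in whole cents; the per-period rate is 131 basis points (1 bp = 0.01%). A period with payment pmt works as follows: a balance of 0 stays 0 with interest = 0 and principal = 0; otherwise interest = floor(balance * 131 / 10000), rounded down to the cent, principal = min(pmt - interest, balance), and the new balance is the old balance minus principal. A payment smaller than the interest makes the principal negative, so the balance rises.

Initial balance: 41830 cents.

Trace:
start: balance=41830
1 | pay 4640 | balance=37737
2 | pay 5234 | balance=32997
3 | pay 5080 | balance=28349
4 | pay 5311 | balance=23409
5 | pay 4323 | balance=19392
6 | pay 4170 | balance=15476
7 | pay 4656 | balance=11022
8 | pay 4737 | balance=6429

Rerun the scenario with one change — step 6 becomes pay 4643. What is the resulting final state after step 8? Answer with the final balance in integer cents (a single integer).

5944

(re-executing from step 6 with the substitution; state before step 6: balance=19392)
6 | pay 4643 | balance=15003
7 | pay 4656 | balance=10543
8 | pay 4737 | balance=5944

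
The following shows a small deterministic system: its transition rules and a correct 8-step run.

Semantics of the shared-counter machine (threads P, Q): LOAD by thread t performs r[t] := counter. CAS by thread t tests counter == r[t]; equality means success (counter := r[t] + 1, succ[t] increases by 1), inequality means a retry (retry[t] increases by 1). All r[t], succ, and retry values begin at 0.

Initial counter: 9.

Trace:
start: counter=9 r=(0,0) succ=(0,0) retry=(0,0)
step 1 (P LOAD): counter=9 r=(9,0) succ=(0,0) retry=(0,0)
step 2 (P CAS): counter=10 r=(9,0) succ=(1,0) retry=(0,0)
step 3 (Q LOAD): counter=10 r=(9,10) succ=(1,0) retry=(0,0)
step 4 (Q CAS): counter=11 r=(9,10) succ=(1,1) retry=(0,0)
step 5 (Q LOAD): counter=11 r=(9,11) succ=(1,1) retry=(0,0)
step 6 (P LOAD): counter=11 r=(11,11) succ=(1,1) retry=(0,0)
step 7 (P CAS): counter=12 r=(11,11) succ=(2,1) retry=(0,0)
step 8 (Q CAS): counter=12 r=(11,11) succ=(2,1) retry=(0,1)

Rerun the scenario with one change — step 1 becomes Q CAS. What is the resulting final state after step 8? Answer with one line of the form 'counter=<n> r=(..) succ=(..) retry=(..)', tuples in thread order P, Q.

(re-executing from step 1 with the substitution; state before step 1: counter=9 r=(0,0) succ=(0,0) retry=(0,0))
step 1 (Q CAS): counter=9 r=(0,0) succ=(0,0) retry=(0,1)
step 2 (P CAS): counter=9 r=(0,0) succ=(0,0) retry=(1,1)
step 3 (Q LOAD): counter=9 r=(0,9) succ=(0,0) retry=(1,1)
step 4 (Q CAS): counter=10 r=(0,9) succ=(0,1) retry=(1,1)
step 5 (Q LOAD): counter=10 r=(0,10) succ=(0,1) retry=(1,1)
step 6 (P LOAD): counter=10 r=(10,10) succ=(0,1) retry=(1,1)
step 7 (P CAS): counter=11 r=(10,10) succ=(1,1) retry=(1,1)
step 8 (Q CAS): counter=11 r=(10,10) succ=(1,1) retry=(1,2)

counter=11 r=(10,10) succ=(1,1) retry=(1,2)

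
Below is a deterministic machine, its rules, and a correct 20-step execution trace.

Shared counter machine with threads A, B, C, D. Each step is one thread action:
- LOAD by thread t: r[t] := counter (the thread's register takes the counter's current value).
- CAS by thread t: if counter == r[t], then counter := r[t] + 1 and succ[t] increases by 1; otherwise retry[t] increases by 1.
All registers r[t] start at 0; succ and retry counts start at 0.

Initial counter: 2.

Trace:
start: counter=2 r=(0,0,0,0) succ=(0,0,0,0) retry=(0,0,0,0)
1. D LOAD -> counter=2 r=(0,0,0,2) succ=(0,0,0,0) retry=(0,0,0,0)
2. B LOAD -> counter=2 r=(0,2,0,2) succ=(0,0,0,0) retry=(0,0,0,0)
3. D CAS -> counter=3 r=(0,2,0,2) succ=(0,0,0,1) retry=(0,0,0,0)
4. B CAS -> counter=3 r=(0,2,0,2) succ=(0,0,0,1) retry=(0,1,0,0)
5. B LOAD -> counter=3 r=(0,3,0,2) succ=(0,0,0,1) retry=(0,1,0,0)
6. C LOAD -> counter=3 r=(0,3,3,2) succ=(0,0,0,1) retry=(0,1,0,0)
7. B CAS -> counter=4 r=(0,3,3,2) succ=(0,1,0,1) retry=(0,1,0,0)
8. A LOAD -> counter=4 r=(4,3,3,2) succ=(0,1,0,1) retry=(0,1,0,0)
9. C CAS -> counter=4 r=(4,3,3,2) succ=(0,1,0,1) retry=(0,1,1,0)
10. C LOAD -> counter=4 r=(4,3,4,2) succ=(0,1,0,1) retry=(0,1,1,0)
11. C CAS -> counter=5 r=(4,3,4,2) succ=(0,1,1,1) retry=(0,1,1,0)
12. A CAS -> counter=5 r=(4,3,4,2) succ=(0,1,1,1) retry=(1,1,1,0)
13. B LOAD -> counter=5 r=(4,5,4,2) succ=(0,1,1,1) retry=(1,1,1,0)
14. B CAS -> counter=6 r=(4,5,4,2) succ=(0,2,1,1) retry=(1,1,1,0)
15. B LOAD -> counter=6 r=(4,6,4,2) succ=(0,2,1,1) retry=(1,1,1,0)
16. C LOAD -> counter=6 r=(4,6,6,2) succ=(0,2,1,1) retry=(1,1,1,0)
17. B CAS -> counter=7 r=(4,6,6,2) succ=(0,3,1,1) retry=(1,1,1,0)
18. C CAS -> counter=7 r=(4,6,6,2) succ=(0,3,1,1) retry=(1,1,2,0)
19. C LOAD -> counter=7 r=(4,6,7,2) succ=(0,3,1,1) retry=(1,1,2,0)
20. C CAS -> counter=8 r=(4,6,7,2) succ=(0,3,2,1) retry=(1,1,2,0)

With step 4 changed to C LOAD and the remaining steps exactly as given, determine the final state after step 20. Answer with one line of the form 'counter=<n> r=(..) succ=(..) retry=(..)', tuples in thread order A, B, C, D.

(re-executing from step 4 with the substitution; state before step 4: counter=3 r=(0,2,0,2) succ=(0,0,0,1) retry=(0,0,0,0))
4. C LOAD -> counter=3 r=(0,2,3,2) succ=(0,0,0,1) retry=(0,0,0,0)
5. B LOAD -> counter=3 r=(0,3,3,2) succ=(0,0,0,1) retry=(0,0,0,0)
6. C LOAD -> counter=3 r=(0,3,3,2) succ=(0,0,0,1) retry=(0,0,0,0)
7. B CAS -> counter=4 r=(0,3,3,2) succ=(0,1,0,1) retry=(0,0,0,0)
8. A LOAD -> counter=4 r=(4,3,3,2) succ=(0,1,0,1) retry=(0,0,0,0)
9. C CAS -> counter=4 r=(4,3,3,2) succ=(0,1,0,1) retry=(0,0,1,0)
10. C LOAD -> counter=4 r=(4,3,4,2) succ=(0,1,0,1) retry=(0,0,1,0)
11. C CAS -> counter=5 r=(4,3,4,2) succ=(0,1,1,1) retry=(0,0,1,0)
12. A CAS -> counter=5 r=(4,3,4,2) succ=(0,1,1,1) retry=(1,0,1,0)
13. B LOAD -> counter=5 r=(4,5,4,2) succ=(0,1,1,1) retry=(1,0,1,0)
14. B CAS -> counter=6 r=(4,5,4,2) succ=(0,2,1,1) retry=(1,0,1,0)
15. B LOAD -> counter=6 r=(4,6,4,2) succ=(0,2,1,1) retry=(1,0,1,0)
16. C LOAD -> counter=6 r=(4,6,6,2) succ=(0,2,1,1) retry=(1,0,1,0)
17. B CAS -> counter=7 r=(4,6,6,2) succ=(0,3,1,1) retry=(1,0,1,0)
18. C CAS -> counter=7 r=(4,6,6,2) succ=(0,3,1,1) retry=(1,0,2,0)
19. C LOAD -> counter=7 r=(4,6,7,2) succ=(0,3,1,1) retry=(1,0,2,0)
20. C CAS -> counter=8 r=(4,6,7,2) succ=(0,3,2,1) retry=(1,0,2,0)

counter=8 r=(4,6,7,2) succ=(0,3,2,1) retry=(1,0,2,0)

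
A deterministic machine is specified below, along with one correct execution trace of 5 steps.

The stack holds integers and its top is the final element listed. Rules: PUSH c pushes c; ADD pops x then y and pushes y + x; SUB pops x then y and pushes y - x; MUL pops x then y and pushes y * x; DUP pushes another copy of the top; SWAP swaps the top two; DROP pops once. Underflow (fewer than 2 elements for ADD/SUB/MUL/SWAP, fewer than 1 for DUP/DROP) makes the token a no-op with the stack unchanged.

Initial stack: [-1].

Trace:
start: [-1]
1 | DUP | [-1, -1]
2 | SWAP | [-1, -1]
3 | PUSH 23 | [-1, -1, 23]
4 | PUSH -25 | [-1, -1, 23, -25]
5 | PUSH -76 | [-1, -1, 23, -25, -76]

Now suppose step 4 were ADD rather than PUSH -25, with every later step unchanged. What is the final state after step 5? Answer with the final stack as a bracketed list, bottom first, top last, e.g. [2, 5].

(re-executing from step 4 with the substitution; state before step 4: [-1, -1, 23])
4 | ADD | [-1, 22]
5 | PUSH -76 | [-1, 22, -76]

[-1, 22, -76]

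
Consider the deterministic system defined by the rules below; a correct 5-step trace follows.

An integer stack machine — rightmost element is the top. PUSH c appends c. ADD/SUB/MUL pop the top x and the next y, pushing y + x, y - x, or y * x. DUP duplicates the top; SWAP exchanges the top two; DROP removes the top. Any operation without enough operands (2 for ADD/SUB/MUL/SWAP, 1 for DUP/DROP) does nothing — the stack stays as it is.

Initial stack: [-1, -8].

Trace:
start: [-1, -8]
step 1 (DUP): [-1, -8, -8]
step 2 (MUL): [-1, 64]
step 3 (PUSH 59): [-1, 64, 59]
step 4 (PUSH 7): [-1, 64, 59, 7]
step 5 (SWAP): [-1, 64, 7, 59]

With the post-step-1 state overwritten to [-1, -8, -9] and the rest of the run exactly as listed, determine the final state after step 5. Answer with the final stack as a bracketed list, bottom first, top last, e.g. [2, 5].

[-1, 72, 7, 59]

state after step 1 := [-1, -8, -9]
step 2 (MUL): [-1, 72]
step 3 (PUSH 59): [-1, 72, 59]
step 4 (PUSH 7): [-1, 72, 59, 7]
step 5 (SWAP): [-1, 72, 7, 59]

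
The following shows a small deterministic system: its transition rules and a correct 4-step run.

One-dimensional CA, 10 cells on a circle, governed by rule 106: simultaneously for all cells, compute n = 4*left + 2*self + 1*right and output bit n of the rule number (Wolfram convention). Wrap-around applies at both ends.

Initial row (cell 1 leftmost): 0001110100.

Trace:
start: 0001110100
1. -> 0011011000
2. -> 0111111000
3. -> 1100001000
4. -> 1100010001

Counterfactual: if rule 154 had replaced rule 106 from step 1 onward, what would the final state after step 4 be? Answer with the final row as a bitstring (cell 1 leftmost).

1101000000

(re-executing steps 1..4 under rule 154; state before step 1: 0001110100)
1. -> 0011100010
2. -> 0111010101
3. -> 0110000000
4. -> 1101000000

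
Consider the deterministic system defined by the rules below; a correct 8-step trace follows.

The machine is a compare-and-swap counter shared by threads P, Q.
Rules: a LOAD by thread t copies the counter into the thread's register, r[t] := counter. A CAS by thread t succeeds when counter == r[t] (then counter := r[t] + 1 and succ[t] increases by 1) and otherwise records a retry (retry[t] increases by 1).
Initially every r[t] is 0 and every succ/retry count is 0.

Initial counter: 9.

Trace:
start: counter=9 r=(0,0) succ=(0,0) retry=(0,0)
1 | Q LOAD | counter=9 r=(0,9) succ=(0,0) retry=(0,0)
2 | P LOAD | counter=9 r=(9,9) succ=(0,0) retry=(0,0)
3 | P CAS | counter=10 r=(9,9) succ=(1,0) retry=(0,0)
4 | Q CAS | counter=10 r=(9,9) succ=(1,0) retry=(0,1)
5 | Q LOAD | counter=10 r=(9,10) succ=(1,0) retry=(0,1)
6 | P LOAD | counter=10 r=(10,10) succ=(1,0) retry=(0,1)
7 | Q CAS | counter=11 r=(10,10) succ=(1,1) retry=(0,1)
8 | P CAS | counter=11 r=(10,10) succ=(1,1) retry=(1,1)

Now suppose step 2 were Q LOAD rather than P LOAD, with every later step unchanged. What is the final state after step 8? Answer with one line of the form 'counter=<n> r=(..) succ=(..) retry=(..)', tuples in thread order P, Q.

(re-executing from step 2 with the substitution; state before step 2: counter=9 r=(0,9) succ=(0,0) retry=(0,0))
2 | Q LOAD | counter=9 r=(0,9) succ=(0,0) retry=(0,0)
3 | P CAS | counter=9 r=(0,9) succ=(0,0) retry=(1,0)
4 | Q CAS | counter=10 r=(0,9) succ=(0,1) retry=(1,0)
5 | Q LOAD | counter=10 r=(0,10) succ=(0,1) retry=(1,0)
6 | P LOAD | counter=10 r=(10,10) succ=(0,1) retry=(1,0)
7 | Q CAS | counter=11 r=(10,10) succ=(0,2) retry=(1,0)
8 | P CAS | counter=11 r=(10,10) succ=(0,2) retry=(2,0)

counter=11 r=(10,10) succ=(0,2) retry=(2,0)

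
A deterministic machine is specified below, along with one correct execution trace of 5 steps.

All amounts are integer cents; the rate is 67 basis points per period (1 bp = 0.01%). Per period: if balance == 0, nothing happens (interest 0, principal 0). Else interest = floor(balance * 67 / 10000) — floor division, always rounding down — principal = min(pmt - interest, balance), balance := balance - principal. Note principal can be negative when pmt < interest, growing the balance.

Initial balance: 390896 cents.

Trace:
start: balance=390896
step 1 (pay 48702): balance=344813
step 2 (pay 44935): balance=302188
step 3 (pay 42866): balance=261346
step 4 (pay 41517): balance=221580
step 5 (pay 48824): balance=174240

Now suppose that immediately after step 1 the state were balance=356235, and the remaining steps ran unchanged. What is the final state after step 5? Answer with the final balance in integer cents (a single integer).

state after step 1 := balance=356235
step 2 (pay 44935): balance=313686
step 3 (pay 42866): balance=272921
step 4 (pay 41517): balance=233232
step 5 (pay 48824): balance=185970

185970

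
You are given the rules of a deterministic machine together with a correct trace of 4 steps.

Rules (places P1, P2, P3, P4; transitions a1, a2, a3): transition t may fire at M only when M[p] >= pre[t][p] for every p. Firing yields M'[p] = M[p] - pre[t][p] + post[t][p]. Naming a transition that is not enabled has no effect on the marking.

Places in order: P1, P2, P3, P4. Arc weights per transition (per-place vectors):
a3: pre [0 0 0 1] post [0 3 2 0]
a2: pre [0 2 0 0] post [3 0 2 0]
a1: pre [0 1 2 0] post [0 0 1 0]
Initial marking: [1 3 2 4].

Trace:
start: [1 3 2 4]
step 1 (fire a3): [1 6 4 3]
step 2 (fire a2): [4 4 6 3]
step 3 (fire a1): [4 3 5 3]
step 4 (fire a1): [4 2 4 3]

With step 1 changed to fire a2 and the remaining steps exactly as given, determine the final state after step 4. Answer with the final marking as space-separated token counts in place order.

4 0 3 4

(re-executing from step 1 with the substitution; state before step 1: [1 3 2 4])
step 1 (fire a2): [4 1 4 4]
step 2 (fire a2): [4 1 4 4]
step 3 (fire a1): [4 0 3 4]
step 4 (fire a1): [4 0 3 4]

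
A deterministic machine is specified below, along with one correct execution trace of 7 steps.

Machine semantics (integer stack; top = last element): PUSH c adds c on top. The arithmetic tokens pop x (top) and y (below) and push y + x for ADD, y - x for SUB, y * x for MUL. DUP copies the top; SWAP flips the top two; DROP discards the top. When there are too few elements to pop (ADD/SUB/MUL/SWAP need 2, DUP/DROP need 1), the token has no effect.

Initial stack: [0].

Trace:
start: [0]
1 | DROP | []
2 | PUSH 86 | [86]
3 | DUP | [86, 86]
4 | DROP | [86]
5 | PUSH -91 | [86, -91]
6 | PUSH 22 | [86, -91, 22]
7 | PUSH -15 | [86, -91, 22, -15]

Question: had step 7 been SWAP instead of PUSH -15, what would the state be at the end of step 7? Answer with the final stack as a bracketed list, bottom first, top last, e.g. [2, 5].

[86, 22, -91]

(re-executing from step 7 with the substitution; state before step 7: [86, -91, 22])
7 | SWAP | [86, 22, -91]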